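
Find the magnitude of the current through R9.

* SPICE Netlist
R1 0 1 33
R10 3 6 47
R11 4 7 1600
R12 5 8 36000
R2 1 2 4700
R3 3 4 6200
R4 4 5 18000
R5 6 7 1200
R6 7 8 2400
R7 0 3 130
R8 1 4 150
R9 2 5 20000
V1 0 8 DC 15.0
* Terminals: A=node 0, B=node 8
Nodal analysis, taking node 8 as the 0 V reference.
Source V1 fixes V_0 = 15 V.
KCL at each unknown node (sum of currents leaving = 0; resistances in Ω):
  Node 1: (V_1 - 15)/33 + (V_1 - V_2)/4700 + (V_1 - V_4)/150 = 0
  Node 2: (V_2 - V_1)/4700 + (V_2 - V_5)/20000 = 0
  Node 3: (V_3 - V_4)/6200 + (V_3 - 15)/130 + (V_3 - V_6)/47 = 0
  Node 4: (V_4 - V_3)/6200 + (V_4 - V_5)/18000 + (V_4 - V_1)/150 + (V_4 - V_7)/1600 = 0
  Node 5: (V_5 - V_4)/18000 + (V_5 - V_2)/20000 + (V_5 - 0)/36000 = 0
  Node 6: (V_6 - V_7)/1200 + (V_6 - V_3)/47 = 0
  Node 7: (V_7 - V_6)/1200 + (V_7 - 0)/2400 + (V_7 - V_4)/1600 = 0
Collecting terms (coefficients in siemens):
  0.03718·V_1 - 0.0002128·V_2 - 0.006667·V_4 = 0.4545
  0.0002628·V_2 - 0.0002128·V_1 - 0.00005·V_5 = 0
  0.02913·V_3 - 0.0001613·V_4 - 0.02128·V_6 = 0.1154
  0.007509·V_4 - 0.006667·V_1 - 0.0001613·V_3 - 0.00005556·V_5 - 0.000625·V_7 = 0
  0.0001333·V_5 - 0.00005·V_2 - 0.00005556·V_4 = 0
  0.02211·V_6 - 0.02128·V_3 - 0.0008333·V_7 = 0
  0.001875·V_7 - 0.000625·V_4 - 0.0008333·V_6 = 0
Solving these 7 simultaneous equations (Gaussian elimination) gives:
  V_1 = 14.92 V, V_2 = 14.26 V, V_3 = 14.65 V, V_4 = 14.59 V
  V_5 = 11.43 V, V_6 = 14.53 V, V_7 = 11.32 V
I_R9 = (V_2 - V_5)/R9 = (14.26 - 11.43)/20000 = 0.0001416 A
|I_R9| = 0.0001416 A

Final answer: |I_R9| = 0.0001416 A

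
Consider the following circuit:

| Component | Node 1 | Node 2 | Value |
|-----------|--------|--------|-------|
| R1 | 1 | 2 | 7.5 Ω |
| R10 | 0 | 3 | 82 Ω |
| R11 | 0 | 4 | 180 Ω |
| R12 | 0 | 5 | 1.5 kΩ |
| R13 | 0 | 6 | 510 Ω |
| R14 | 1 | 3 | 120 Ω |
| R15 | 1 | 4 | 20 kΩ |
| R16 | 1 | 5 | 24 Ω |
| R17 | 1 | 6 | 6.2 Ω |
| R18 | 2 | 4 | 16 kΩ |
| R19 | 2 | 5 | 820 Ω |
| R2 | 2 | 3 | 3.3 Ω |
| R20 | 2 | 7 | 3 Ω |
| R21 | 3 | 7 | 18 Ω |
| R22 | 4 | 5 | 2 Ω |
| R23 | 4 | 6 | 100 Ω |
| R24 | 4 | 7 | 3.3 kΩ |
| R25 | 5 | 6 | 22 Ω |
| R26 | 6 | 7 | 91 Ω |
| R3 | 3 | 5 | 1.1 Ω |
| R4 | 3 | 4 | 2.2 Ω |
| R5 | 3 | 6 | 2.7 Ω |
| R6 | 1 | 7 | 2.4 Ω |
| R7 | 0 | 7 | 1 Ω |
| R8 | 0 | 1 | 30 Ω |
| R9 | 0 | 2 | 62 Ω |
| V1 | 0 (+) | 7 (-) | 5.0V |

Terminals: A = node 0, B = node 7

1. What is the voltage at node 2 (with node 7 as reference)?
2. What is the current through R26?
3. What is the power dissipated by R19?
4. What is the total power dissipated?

Nodal analysis, taking node 7 as the 0 V reference.
Source V1 fixes V_0 = 5 V.
KCL at each unknown node (sum of currents leaving = 0; resistances in Ω):
  Node 1: (V_1 - V_2)/7.5 + (V_1 - 0)/2.4 + (V_1 - 5)/30 + (V_1 - V_3)/120 + (V_1 - V_4)/20000 + (V_1 - V_5)/24 + (V_1 - V_6)/6.2 = 0
  Node 2: (V_2 - V_1)/7.5 + (V_2 - V_3)/3.3 + (V_2 - 5)/62 + (V_2 - V_4)/16000 + (V_2 - V_5)/820 + (V_2 - 0)/3 = 0
  Node 3: (V_3 - V_2)/3.3 + (V_3 - V_5)/1.1 + (V_3 - V_4)/2.2 + (V_3 - V_6)/2.7 + (V_3 - 5)/82 + (V_3 - V_1)/120 + (V_3 - 0)/18 = 0
  Node 4: (V_4 - V_3)/2.2 + (V_4 - 5)/180 + (V_4 - V_1)/20000 + (V_4 - V_2)/16000 + (V_4 - V_5)/2 + (V_4 - V_6)/100 + (V_4 - 0)/3300 = 0
  Node 5: (V_5 - V_3)/1.1 + (V_5 - 5)/1500 + (V_5 - V_1)/24 + (V_5 - V_2)/820 + (V_5 - V_4)/2 + (V_5 - V_6)/22 = 0
  Node 6: (V_6 - V_3)/2.7 + (V_6 - 5)/510 + (V_6 - V_1)/6.2 + (V_6 - V_4)/100 + (V_6 - V_5)/22 + (V_6 - 0)/91 = 0
Collecting terms (coefficients in siemens):
  0.7947·V_1 - 0.1333·V_2 - 0.008333·V_3 - 0.00005·V_4 - 0.04167·V_5 - 0.1613·V_6 = 0.1667
  0.7871·V_2 - 0.1333·V_1 - 0.303·V_3 - 0.0000625·V_4 - 0.00122·V_5 = 0.08065
  2.113·V_3 - 0.008333·V_1 - 0.303·V_2 - 0.4545·V_4 - 0.9091·V_5 - 0.3704·V_6 = 0.06098
  0.9705·V_4 - 0.00005·V_1 - 0.0000625·V_2 - 0.4545·V_3 - 0.5·V_5 - 0.01·V_6 = 0.02778
  1.498·V_5 - 0.04167·V_1 - 0.00122·V_2 - 0.9091·V_3 - 0.5·V_4 - 0.04545·V_6 = 0.003333
  0.6001·V_6 - 0.1613·V_1 - 0.3704·V_3 - 0.01·V_4 - 0.04545·V_5 = 0.009804
Solving these 6 simultaneous equations (Gaussian elimination) gives:
  V_1 = 0.3989 V, V_2 = 0.3619 V, V_3 = 0.4962 V, V_4 = 0.526 V
  V_5 = 0.5048 V, V_6 = 0.4768 V
Part 1:
  Read off the nodal solution: V_2 = 0.3619 V
Part 2:
  I_R26 = (V_6 - V_7)/R26 = (0.4768 - 0)/91 = 0.00524 A
  Magnitude: I_R26 = 0.00524 A
Part 3:
  I_R19 = (V_2 - V_5)/R19 = (0.3619 - 0.5048)/820 = -0.0001742 A
  P_R19 = I_R19² × R19 = (-0.0001742)² × 820 = 0.00002489 W
Part 4:
  Power in each resistor, P = (ΔV)²/R:
    P_R1 = (0.3989 - 0.3619)²/7.5 = 0.0001829 W
    P_R2 = (0.3619 - 0.4962)²/3.3 = 0.005467 W
    P_R3 = (0.4962 - 0.5048)²/1.1 = 0.00006652 W
    P_R4 = (0.4962 - 0.526)²/2.2 = 0.0004042 W
    P_R5 = (0.4962 - 0.4768)²/2.7 = 0.000139 W
    P_R6 = (0.3989 - 0)²/2.4 = 0.06631 W
    P_R7 = (5 - 0)²/1 = 25 W
    P_R8 = (5 - 0.3989)²/30 = 0.7057 W
    P_R9 = (5 - 0.3619)²/62 = 0.347 W
    P_R10 = (5 - 0.4962)²/82 = 0.2474 W
    P_R11 = (5 - 0.526)²/180 = 0.1112 W
    P_R12 = (5 - 0.5048)²/1500 = 0.01347 W
    P_R13 = (5 - 0.4768)²/510 = 0.04012 W
    P_R14 = (0.3989 - 0.4962)²/120 = 0.00007886 W
    P_R15 = (0.3989 - 0.526)²/20000 = 0.0000008077 W
    P_R16 = (0.3989 - 0.5048)²/24 = 0.0004667 W
    P_R17 = (0.3989 - 0.4768)²/6.2 = 0.0009789 W
    P_R18 = (0.3619 - 0.526)²/16000 = 0.000001684 W
    P_R19 = (0.3619 - 0.5048)²/820 = 0.00002489 W
    P_R20 = (0.3619 - 0)²/3 = 0.04366 W
    P_R21 = (0.4962 - 0)²/18 = 0.01368 W
    P_R22 = (0.526 - 0.5048)²/2 = 0.0002261 W
    P_R23 = (0.526 - 0.4768)²/100 = 0.0000242 W
    P_R24 = (0.526 - 0)²/3300 = 0.00008385 W
    P_R25 = (0.5048 - 0.4768)²/22 = 0.00003545 W
    P_R26 = (0.4768 - 0)²/91 = 0.002499 W
  P_total = P_R1 + P_R2 + P_R3 + P_R4 + P_R5 + P_R6 + P_R7 + P_R8 + P_R9 + P_R10 + P_R11 + P_R12 + P_R13 + P_R14 + P_R15 + P_R16 + P_R17 + P_R18 + P_R19 + P_R20 + P_R21 + P_R22 + P_R23 + P_R24 + P_R25 + P_R26 = 26.6 W

Final answers:
1. V_2 = 0.3619 V
2. I_R26 = 0.00524 A
3. P_R19 = 2.489e-05 W
4. P_total = 26.6 W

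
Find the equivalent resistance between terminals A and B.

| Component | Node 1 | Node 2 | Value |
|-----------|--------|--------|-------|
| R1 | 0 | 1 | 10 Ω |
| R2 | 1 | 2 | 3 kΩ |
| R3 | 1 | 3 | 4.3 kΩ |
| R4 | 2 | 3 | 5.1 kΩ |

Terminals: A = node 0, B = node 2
Reduce the network between node 0 (A) and node 2 (B) by series/parallel combination:
  Rs1 = R3 + R4 (series, joined only at node 3) = 4300 + 5100 = 9400 Ω
  Rp1 = R2 ‖ Rs1 (parallel, both between nodes 1 and 2) = 1/(1/3000 + 1/9400) = 2274 Ω
  Rs2 = R1 + Rp1 (series, joined only at node 1) = 10 + 2274 = 2284 Ω
R_eq = 2.284 kΩ

Final answer: 2.284 kΩ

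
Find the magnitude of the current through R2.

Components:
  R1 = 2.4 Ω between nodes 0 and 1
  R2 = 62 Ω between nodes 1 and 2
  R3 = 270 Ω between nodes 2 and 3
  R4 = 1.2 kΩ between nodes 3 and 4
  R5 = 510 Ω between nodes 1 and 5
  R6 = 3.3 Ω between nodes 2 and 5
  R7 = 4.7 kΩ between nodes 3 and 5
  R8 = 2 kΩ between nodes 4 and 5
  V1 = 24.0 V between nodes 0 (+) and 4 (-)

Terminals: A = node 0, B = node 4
Nodal analysis, taking node 4 as the 0 V reference.
Source V1 fixes V_0 = 24 V.
KCL at each unknown node (sum of currents leaving = 0; resistances in Ω):
  Node 1: (V_1 - 24)/2.4 + (V_1 - V_2)/62 + (V_1 - V_5)/510 = 0
  Node 2: (V_2 - V_1)/62 + (V_2 - V_3)/270 + (V_2 - V_5)/3.3 = 0
  Node 3: (V_3 - V_2)/270 + (V_3 - 0)/1200 + (V_3 - V_5)/4700 = 0
  Node 5: (V_5 - V_1)/510 + (V_5 - V_2)/3.3 + (V_5 - V_3)/4700 + (V_5 - 0)/2000 = 0
Collecting terms (coefficients in siemens):
  0.4348·V_1 - 0.01613·V_2 - 0.001961·V_5 = 10
  0.3229·V_2 - 0.01613·V_1 - 0.003704·V_3 - 0.303·V_5 = 0
  0.00475·V_3 - 0.003704·V_2 - 0.0002128·V_5 = 0
  0.3057·V_5 - 0.001961·V_1 - 0.303·V_2 - 0.0002128·V_3 = 0
Solving these 4 simultaneous equations (Gaussian elimination) gives:
  V_1 = 23.94 V, V_2 = 22.47 V, V_3 = 18.52 V, V_5 = 22.44 V
I_R2 = (V_1 - V_2)/R2 = (23.94 - 22.47)/62 = 0.02371 A
|I_R2| = 0.02371 A

Final answer: |I_R2| = 0.02371 A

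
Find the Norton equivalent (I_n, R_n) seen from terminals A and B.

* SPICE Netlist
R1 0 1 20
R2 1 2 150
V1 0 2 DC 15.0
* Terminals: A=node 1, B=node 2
Find the Thévenin equivalent first; then I_n = V_th/R_th and R_n = R_th.
Step 1 — V_th is the open-circuit voltage V_A - V_B (nothing connected across the terminals).
Nodal analysis, taking node 2 as the 0 V reference.
Source V1 fixes V_0 = 15 V.
KCL at each unknown node (sum of currents leaving = 0; resistances in Ω):
  Node 1: (V_1 - 15)/20 + (V_1 - 0)/150 = 0
Collecting terms: 0.05667 × V_1 = 0.75  =>  V_1 = 13.24 V
V_th = V_1 - V_2 = 13.24 - 0 = 13.24 V
Step 2 — R_th: zero the source — replace V1 by a short circuit (node 2 merges into node 0) — and find the resistance seen between A (node 1) and B (node 0).
Reduce the network between node 1 (A) and node 0 (B) by series/parallel combination:
  Rp1 = R1 ‖ R2 (parallel, both between nodes 0 and 1) = 1/(1/20 + 1/150) = 17.65 Ω
R_th = 17.65 Ω
I_n = V_th/R_th = 13.24/17.65 = 0.75 A, and R_n = R_th = 17.65 Ω

Final answer: I_n = 0.75 A, R_n = 17.65 Ω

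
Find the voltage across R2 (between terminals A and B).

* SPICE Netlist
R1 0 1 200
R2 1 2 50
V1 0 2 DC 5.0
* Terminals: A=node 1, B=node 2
R1 and R2 are in series across V1 (node 0 → node 1 → node 2), and the output A–B is taken across R2, so this is a voltage divider.
Series current: I = V1/(R1 + R2) = 5/(200 + 50) = 5/250 = 0.02 A
V_R2 = I × R2 = V1 × R2/(R1 + R2) = 5 × 50/250 = 1 V

Final answer: 1 V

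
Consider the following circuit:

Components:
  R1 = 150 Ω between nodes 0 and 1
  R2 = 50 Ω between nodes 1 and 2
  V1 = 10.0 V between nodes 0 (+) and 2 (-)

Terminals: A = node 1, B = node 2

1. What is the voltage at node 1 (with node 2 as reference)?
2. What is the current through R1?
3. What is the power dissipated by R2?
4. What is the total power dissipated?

Nodal analysis, taking node 2 as the 0 V reference.
Source V1 fixes V_0 = 10 V.
KCL at each unknown node (sum of currents leaving = 0; resistances in Ω):
  Node 1: (V_1 - 10)/150 + (V_1 - 0)/50 = 0
Collecting terms: 0.02667 × V_1 = 0.06667  =>  V_1 = 2.5 V
Part 1:
  Read off the nodal solution: V_1 = 2.5 V
Part 2:
  I_R1 = (V_0 - V_1)/R1 = (10 - 2.5)/150 = 0.05 A
  Magnitude: I_R1 = 0.05 A
Part 3:
  I_R2 = (V_1 - V_2)/R2 = (2.5 - 0)/50 = 0.05 A
  P_R2 = I_R2² × R2 = (0.05)² × 50 = 0.125 W
Part 4:
  Power in each resistor, P = (ΔV)²/R:
    P_R1 = (10 - 2.5)²/150 = 0.375 W
    P_R2 = (2.5 - 0)²/50 = 0.125 W
  P_total = P_R1 + P_R2 = 0.5 W

Final answers:
1. V_1 = 2.5 V
2. I_R1 = 0.05 A
3. P_R2 = 0.125 W
4. P_total = 0.5 W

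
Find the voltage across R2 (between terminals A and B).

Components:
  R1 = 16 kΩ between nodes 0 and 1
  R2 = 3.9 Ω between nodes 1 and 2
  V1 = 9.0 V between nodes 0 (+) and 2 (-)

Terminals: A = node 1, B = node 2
R1 and R2 are in series across V1 (node 0 → node 1 → node 2), and the output A–B is taken across R2, so this is a voltage divider.
Series current: I = V1/(R1 + R2) = 9/(16000 + 3.9) = 9/16000 = 0.0005624 A
V_R2 = I × R2 = V1 × R2/(R1 + R2) = 9 × 3.9/16000 = 0.002193 V

Final answer: 0.002193 V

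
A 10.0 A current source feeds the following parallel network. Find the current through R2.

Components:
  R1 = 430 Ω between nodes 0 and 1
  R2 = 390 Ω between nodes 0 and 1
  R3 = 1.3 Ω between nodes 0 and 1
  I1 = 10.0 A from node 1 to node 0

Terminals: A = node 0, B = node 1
All resistors sit directly between nodes 0 and 1, so they are in parallel and share one voltage V; the full source current 10 A splits among them.
1/R_par = 1/430 + 1/390 + 1/1.3 = 0.7741 S  =>  R_par = 1.292 Ω
V = I × R_par = 10 × 1.292 = 12.92 V
I_R2 = V/R2 = 12.92/390 = 0.03312 A

Final answer: 0.03312 A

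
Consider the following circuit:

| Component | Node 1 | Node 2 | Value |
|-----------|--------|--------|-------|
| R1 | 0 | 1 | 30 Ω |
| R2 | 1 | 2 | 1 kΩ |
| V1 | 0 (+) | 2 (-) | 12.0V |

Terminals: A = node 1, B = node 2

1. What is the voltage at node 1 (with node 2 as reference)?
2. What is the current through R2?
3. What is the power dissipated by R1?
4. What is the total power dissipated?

Nodal analysis, taking node 2 as the 0 V reference.
Source V1 fixes V_0 = 12 V.
KCL at each unknown node (sum of currents leaving = 0; resistances in Ω):
  Node 1: (V_1 - 12)/30 + (V_1 - 0)/1000 = 0
Collecting terms: 0.03433 × V_1 = 0.4  =>  V_1 = 11.65 V
Part 1:
  Read off the nodal solution: V_1 = 11.65 V
Part 2:
  I_R2 = (V_1 - V_2)/R2 = (11.65 - 0)/1000 = 0.01165 A
  Magnitude: I_R2 = 0.01165 A
Part 3:
  I_R1 = (V_0 - V_1)/R1 = (12 - 11.65)/30 = 0.01165 A
  P_R1 = I_R1² × R1 = (0.01165)² × 30 = 0.004072 W
Part 4:
  Power in each resistor, P = (ΔV)²/R:
    P_R1 = (12 - 11.65)²/30 = 0.004072 W
    P_R2 = (11.65 - 0)²/1000 = 0.1357 W
  P_total = P_R1 + P_R2 = 0.1398 W

Final answers:
1. V_1 = 11.65 V
2. I_R2 = 0.01165 A
3. P_R1 = 0.004072 W
4. P_total = 0.1398 W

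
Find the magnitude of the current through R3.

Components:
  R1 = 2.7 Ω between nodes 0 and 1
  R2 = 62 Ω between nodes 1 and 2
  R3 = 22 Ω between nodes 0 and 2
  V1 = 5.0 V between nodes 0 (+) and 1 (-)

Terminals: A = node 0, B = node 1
Nodal analysis, taking node 1 as the 0 V reference.
Source V1 fixes V_0 = 5 V.
KCL at each unknown node (sum of currents leaving = 0; resistances in Ω):
  Node 2: (V_2 - 0)/62 + (V_2 - 5)/22 = 0
Collecting terms: 0.06158 × V_2 = 0.2273  =>  V_2 = 3.69 V
I_R3 = (V_0 - V_2)/R3 = (5 - 3.69)/22 = 0.05952 A
|I_R3| = 0.05952 A

Final answer: |I_R3| = 0.05952 A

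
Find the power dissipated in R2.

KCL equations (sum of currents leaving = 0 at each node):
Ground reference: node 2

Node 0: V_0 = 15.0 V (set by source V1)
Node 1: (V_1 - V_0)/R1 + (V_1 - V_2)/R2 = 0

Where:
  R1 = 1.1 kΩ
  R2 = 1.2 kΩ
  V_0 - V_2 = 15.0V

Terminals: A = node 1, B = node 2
Nodal analysis, taking node 2 as the 0 V reference.
Source V1 fixes V_0 = 15 V.
KCL at each unknown node (sum of currents leaving = 0; resistances in Ω):
  Node 1: (V_1 - 15)/1100 + (V_1 - 0)/1200 = 0
Collecting terms: 0.001742 × V_1 = 0.01364  =>  V_1 = 7.826 V
I_R2 = (V_1 - V_2)/R2 = (7.826 - 0)/1200 = 0.006522 A
P_R2 = I_R2² × R2 = (0.006522)² × 1200 = 0.05104 W

Final answer: 0.05104 W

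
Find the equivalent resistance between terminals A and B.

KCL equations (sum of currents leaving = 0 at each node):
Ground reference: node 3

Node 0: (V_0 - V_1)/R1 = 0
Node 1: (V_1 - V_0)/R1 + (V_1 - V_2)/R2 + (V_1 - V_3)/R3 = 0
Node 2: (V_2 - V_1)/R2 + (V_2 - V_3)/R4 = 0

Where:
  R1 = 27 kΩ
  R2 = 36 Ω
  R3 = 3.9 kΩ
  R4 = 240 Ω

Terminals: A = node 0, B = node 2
Reduce the network between node 0 (A) and node 2 (B) by series/parallel combination:
  Rs1 = R3 + R4 (series, joined only at node 3) = 3900 + 240 = 4140 Ω
  Rp1 = R2 ‖ Rs1 (parallel, both between nodes 1 and 2) = 1/(1/36 + 1/4140) = 35.69 Ω
  Rs2 = R1 + Rp1 (series, joined only at node 1) = 27000 + 35.69 = 27040 Ω
R_eq = 27.04 kΩ

Final answer: 27.04 kΩ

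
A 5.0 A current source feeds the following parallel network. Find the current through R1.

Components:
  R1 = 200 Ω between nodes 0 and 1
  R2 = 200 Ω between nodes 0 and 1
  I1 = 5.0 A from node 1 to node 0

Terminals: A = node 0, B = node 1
All resistors sit directly between nodes 0 and 1, so they are in parallel and share one voltage V; the full source current 5 A splits among them.
1/R_par = 1/200 + 1/200 = 0.01 S  =>  R_par = 100 Ω
V = I × R_par = 5 × 100 = 500 V
I_R1 = V/R1 = 500/200 = 2.5 A

Final answer: 2.5 A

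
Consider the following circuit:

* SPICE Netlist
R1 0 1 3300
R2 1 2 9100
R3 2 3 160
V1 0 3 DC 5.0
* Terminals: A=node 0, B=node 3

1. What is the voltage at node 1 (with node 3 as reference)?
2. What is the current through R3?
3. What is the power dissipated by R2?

Nodal analysis, taking node 3 as the 0 V reference.
Source V1 fixes V_0 = 5 V.
KCL at each unknown node (sum of currents leaving = 0; resistances in Ω):
  Node 1: (V_1 - 5)/3300 + (V_1 - V_2)/9100 = 0
  Node 2: (V_2 - V_1)/9100 + (V_2 - 0)/160 = 0
Collecting terms (coefficients in siemens):
  0.0004129·V_1 - 0.0001099·V_2 = 0.001515
  0.00636·V_2 - 0.0001099·V_1 = 0
Determinant D = (0.0004129)(0.00636) - (-0.0001099)(-0.0001099) = 0.000002614
V_1 = [(0.001515)(0.00636) - (-0.0001099)(0)]/D = 3.686 V
V_2 = [(0.0004129)(0) - (0.001515)(-0.0001099)]/D = 0.06369 V
Part 1:
  Read off the nodal solution: V_1 = 3.686 V
Part 2:
  I_R3 = (V_2 - V_3)/R3 = (0.06369 - 0)/160 = 0.0003981 A
  Magnitude: I_R3 = 0.0003981 A
Part 3:
  I_R2 = (V_1 - V_2)/R2 = (3.686 - 0.06369)/9100 = 0.0003981 A
  P_R2 = I_R2² × R2 = (0.0003981)² × 9100 = 0.001442 W

Final answers:
1. V_1 = 3.686 V
2. I_R3 = 0.0003981 A
3. P_R2 = 0.001442 W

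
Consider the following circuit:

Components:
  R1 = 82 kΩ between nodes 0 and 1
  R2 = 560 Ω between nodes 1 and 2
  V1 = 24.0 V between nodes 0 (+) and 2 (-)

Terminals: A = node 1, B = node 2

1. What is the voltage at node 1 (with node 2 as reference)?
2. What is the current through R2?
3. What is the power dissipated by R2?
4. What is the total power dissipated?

Nodal analysis, taking node 2 as the 0 V reference.
Source V1 fixes V_0 = 24 V.
KCL at each unknown node (sum of currents leaving = 0; resistances in Ω):
  Node 1: (V_1 - 24)/82000 + (V_1 - 0)/560 = 0
Collecting terms: 0.001798 × V_1 = 0.0002927  =>  V_1 = 0.1628 V
Part 1:
  Read off the nodal solution: V_1 = 0.1628 V
Part 2:
  I_R2 = (V_1 - V_2)/R2 = (0.1628 - 0)/560 = 0.0002907 A
  Magnitude: I_R2 = 0.0002907 A
Part 3:
  I_R2 = (V_1 - V_2)/R2 = (0.1628 - 0)/560 = 0.0002907 A
  P_R2 = I_R2² × R2 = (0.0002907)² × 560 = 0.00004732 W
Part 4:
  Power in each resistor, P = (ΔV)²/R:
    P_R1 = (24 - 0.1628)²/82000 = 0.006929 W
    P_R2 = (0.1628 - 0)²/560 = 0.00004732 W
  P_total = P_R1 + P_R2 = 0.006977 W

Final answers:
1. V_1 = 0.1628 V
2. I_R2 = 0.0002907 A
3. P_R2 = 4.732e-05 W
4. P_total = 0.006977 W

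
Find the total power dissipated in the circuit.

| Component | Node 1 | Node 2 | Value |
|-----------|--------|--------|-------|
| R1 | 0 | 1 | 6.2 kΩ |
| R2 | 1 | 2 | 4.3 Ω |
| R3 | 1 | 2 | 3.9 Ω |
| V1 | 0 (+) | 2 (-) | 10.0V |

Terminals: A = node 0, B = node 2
Nodal analysis, taking node 2 as the 0 V reference.
Source V1 fixes V_0 = 10 V.
KCL at each unknown node (sum of currents leaving = 0; resistances in Ω):
  Node 1: (V_1 - 10)/6200 + (V_1 - 0)/4.3 + (V_1 - 0)/3.9 = 0
Collecting terms: 0.4891 × V_1 = 0.001613  =>  V_1 = 0.003297 V
Power in each resistor, P = (ΔV)²/R:
  P_R1 = (10 - 0.003297)²/6200 = 0.01612 W
  P_R2 = (0.003297 - 0)²/4.3 = 0.000002529 W
  P_R3 = (0.003297 - 0)²/3.9 = 0.000002788 W
P_total = P_R1 + P_R2 + P_R3 = 0.01612 W

Final answer: 0.01612 W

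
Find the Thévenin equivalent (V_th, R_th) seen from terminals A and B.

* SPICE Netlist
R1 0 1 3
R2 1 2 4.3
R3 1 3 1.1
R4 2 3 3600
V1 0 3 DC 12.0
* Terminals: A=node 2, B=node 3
Step 1 — V_th is the open-circuit voltage V_A - V_B (nothing connected across the terminals).
Nodal analysis, taking node 3 as the 0 V reference.
Source V1 fixes V_0 = 12 V.
KCL at each unknown node (sum of currents leaving = 0; resistances in Ω):
  Node 1: (V_1 - 12)/3 + (V_1 - V_2)/4.3 + (V_1 - 0)/1.1 = 0
  Node 2: (V_2 - V_1)/4.3 + (V_2 - 0)/3600 = 0
Collecting terms (coefficients in siemens):
  1.475·V_1 - 0.2326·V_2 = 4
  0.2328·V_2 - 0.2326·V_1 = 0
Determinant D = (1.475)(0.2328) - (-0.2326)(-0.2326) = 0.2893
V_1 = [(4)(0.2328) - (-0.2326)(0)]/D = 3.219 V
V_2 = [(1.475)(0) - (4)(-0.2326)]/D = 3.215 V
V_th = V_2 - V_3 = 3.215 - 0 = 3.215 V
Step 2 — R_th: zero the source — replace V1 by a short circuit (node 3 merges into node 0) — and find the resistance seen between A (node 2) and B (node 0).
Reduce the network between node 2 (A) and node 0 (B) by series/parallel combination:
  Rp1 = R1 ‖ R3 (parallel, both between nodes 0 and 1) = 1/(1/3 + 1/1.1) = 0.8049 Ω
  Rs1 = R2 + Rp1 (series, joined only at node 1) = 4.3 + 0.8049 = 5.105 Ω
  Rp2 = R4 ‖ Rs1 (parallel, both between nodes 0 and 2) = 1/(1/3600 + 1/5.105) = 5.098 Ω
R_th = 5.098 Ω

Final answer: V_th = 3.215 V, R_th = 5.098 Ω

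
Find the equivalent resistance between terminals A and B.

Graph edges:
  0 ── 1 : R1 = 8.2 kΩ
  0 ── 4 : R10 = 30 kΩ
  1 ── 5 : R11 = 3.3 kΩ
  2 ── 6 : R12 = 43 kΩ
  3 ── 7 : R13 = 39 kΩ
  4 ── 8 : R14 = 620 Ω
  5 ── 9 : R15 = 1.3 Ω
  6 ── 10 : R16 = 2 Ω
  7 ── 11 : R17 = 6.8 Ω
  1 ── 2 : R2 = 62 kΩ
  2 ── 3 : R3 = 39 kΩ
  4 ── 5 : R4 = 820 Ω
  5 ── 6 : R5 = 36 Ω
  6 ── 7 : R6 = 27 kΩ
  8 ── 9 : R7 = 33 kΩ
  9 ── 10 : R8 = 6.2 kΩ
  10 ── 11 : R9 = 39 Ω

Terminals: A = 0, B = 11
The network is not a plain series/parallel combination. Inject a 1 A test current into terminal A (node 0) and return it from terminal B (node 11); then R_eq = V_A / (1 A).
Nodal analysis, taking node 11 as the 0 V reference.
Current source I_test pushes 1 A into node 0 and draws it out of node 11.
KCL at each unknown node (sum of currents leaving = 0; resistances in Ω):
  Node 0: (V_0 - V_1)/8200 + (V_0 - V_4)/30000 - 1 = 0
  Node 1: (V_1 - V_0)/8200 + (V_1 - V_2)/62000 + (V_1 - V_5)/3300 = 0
  Node 2: (V_2 - V_1)/62000 + (V_2 - V_3)/39000 + (V_2 - V_6)/43000 = 0
  Node 3: (V_3 - V_2)/39000 + (V_3 - V_7)/39000 = 0
  Node 4: (V_4 - V_0)/30000 + (V_4 - V_5)/820 + (V_4 - V_8)/620 = 0
  Node 5: (V_5 - V_1)/3300 + (V_5 - V_4)/820 + (V_5 - V_6)/36 + (V_5 - V_9)/1.3 = 0
  Node 6: (V_6 - V_2)/43000 + (V_6 - V_5)/36 + (V_6 - V_7)/27000 + (V_6 - V_10)/2 = 0
  Node 7: (V_7 - V_3)/39000 + (V_7 - V_6)/27000 + (V_7 - 0)/6.8 = 0
  Node 8: (V_8 - V_4)/620 + (V_8 - V_9)/33000 = 0
  Node 9: (V_9 - V_5)/1.3 + (V_9 - V_8)/33000 + (V_9 - V_10)/6200 = 0
  Node 10: (V_10 - V_6)/2 + (V_10 - V_9)/6200 + (V_10 - 0)/39 = 0
Collecting terms (coefficients in siemens):
  0.0001553·V_0 - 0.000122·V_1 - 0.00003333·V_4 = 1
  0.0004411·V_1 - 0.000122·V_0 - 0.00001613·V_2 - 0.000303·V_5 = 0
  0.00006503·V_2 - 0.00001613·V_1 - 0.00002564·V_3 - 0.00002326·V_6 = 0
  0.00005128·V_3 - 0.00002564·V_2 - 0.00002564·V_7 = 0
  0.002866·V_4 - 0.00003333·V_0 - 0.00122·V_5 - 0.001613·V_8 = 0
  0.7985·V_5 - 0.000303·V_1 - 0.00122·V_4 - 0.02778·V_6 - 0.7692·V_9 = 0
  0.5278·V_6 - 0.00002326·V_2 - 0.02778·V_5 - 0.00003704·V_7 - 0.5·V_10 = 0
  0.1471·V_7 - 0.00002564·V_3 - 0.00003704·V_6 = 0
  0.001643·V_8 - 0.001613·V_4 - 0.0000303·V_9 = 0
  0.7694·V_9 - 0.7692·V_5 - 0.0000303·V_8 - 0.0001613·V_10 = 0
  0.5258·V_10 - 0.5·V_6 - 0.0001613·V_9 = 0
Solving these 11 simultaneous equations (Gaussian elimination) gives:
  V_0 = 8385 V, V_1 = 2398 V, V_2 = 758.9 V, V_3 = 379.5 V
  V_4 = 291.3 V, V_5 = 75.36 V, V_6 = 40.53 V, V_7 = 0.07634 V
  V_8 = 287.4 V, V_9 = 75.36 V, V_10 = 38.56 V
R_eq = V_0 / 1 A = 8385 Ω = 8.385 kΩ

Final answer: 8.385 kΩ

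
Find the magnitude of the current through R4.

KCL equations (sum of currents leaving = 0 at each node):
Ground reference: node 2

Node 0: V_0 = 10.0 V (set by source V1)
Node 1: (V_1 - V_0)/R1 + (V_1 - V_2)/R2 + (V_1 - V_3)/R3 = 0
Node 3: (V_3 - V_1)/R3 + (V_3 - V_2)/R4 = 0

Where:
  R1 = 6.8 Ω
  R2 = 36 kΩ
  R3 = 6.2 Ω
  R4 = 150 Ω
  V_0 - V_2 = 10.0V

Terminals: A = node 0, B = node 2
Nodal analysis, taking node 2 as the 0 V reference.
Source V1 fixes V_0 = 10 V.
KCL at each unknown node (sum of currents leaving = 0; resistances in Ω):
  Node 1: (V_1 - 10)/6.8 + (V_1 - 0)/36000 + (V_1 - V_3)/6.2 = 0
  Node 3: (V_3 - V_1)/6.2 + (V_3 - 0)/150 = 0
Collecting terms (coefficients in siemens):
  0.3084·V_1 - 0.1613·V_3 = 1.471
  0.168·V_3 - 0.1613·V_1 = 0
Determinant D = (0.3084)(0.168) - (-0.1613)(-0.1613) = 0.02578
V_1 = [(1.471)(0.168) - (-0.1613)(0)]/D = 9.581 V
V_3 = [(0.3084)(0) - (1.471)(-0.1613)]/D = 9.201 V
I_R4 = (V_2 - V_3)/R4 = (0 - 9.201)/150 = -0.06134 A
|I_R4| = 0.06134 A

Final answer: |I_R4| = 0.06134 A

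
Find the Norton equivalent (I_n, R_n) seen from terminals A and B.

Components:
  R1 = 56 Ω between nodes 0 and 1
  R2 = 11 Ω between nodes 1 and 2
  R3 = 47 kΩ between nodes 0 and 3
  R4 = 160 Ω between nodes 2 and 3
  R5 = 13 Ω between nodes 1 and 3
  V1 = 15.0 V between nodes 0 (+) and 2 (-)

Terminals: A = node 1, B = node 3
Find the Thévenin equivalent first; then I_n = V_th/R_th and R_n = R_th.
Step 1 — V_th is the open-circuit voltage V_A - V_B (nothing connected across the terminals).
Nodal analysis, taking node 2 as the 0 V reference.
Source V1 fixes V_0 = 15 V.
KCL at each unknown node (sum of currents leaving = 0; resistances in Ω):
  Node 1: (V_1 - 15)/56 + (V_1 - 0)/11 + (V_1 - V_3)/13 = 0
  Node 3: (V_3 - 15)/47000 + (V_3 - 0)/160 + (V_3 - V_1)/13 = 0
Collecting terms (coefficients in siemens):
  0.1857·V_1 - 0.07692·V_3 = 0.2679
  0.08319·V_3 - 0.07692·V_1 = 0.0003191
Determinant D = (0.1857)(0.08319) - (-0.07692)(-0.07692) = 0.009531
V_1 = [(0.2679)(0.08319) - (-0.07692)(0.0003191)]/D = 2.341 V
V_3 = [(0.1857)(0.0003191) - (0.2679)(-0.07692)]/D = 2.168 V
V_th = V_1 - V_3 = 2.341 - 2.168 = 0.1726 V
Step 2 — R_th: zero the source — replace V1 by a short circuit (node 2 merges into node 0) — and find the resistance seen between A (node 1) and B (node 3).
Reduce the network between node 1 (A) and node 3 (B) by series/parallel combination:
  Rp1 = R1 ‖ R2 (parallel, both between nodes 0 and 1) = 1/(1/56 + 1/11) = 9.194 Ω
  Rp2 = R3 ‖ R4 (parallel, both between nodes 0 and 3) = 1/(1/47000 + 1/160) = 159.5 Ω
  Rs1 = Rp1 + Rp2 (series, joined only at node 0) = 9.194 + 159.5 = 168.7 Ω
  Rp3 = R5 ‖ Rs1 (parallel, both between nodes 1 and 3) = 1/(1/13 + 1/168.7) = 12.07 Ω
R_th = 12.07 Ω
I_n = V_th/R_th = 0.1726/12.07 = 0.0143 A, and R_n = R_th = 12.07 Ω

Final answer: I_n = 0.0143 A, R_n = 12.07 Ω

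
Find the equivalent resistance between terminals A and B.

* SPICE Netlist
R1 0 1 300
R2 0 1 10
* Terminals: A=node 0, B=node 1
Reduce the network between node 0 (A) and node 1 (B) by series/parallel combination:
  Rp1 = R1 ‖ R2 (parallel, both between nodes 0 and 1) = 1/(1/300 + 1/10) = 9.677 Ω
R_eq = 9.677 Ω

Final answer: 9.677 Ω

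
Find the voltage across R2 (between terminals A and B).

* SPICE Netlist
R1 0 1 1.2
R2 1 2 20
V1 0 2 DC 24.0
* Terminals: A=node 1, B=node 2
R1 and R2 are in series across V1 (node 0 → node 1 → node 2), and the output A–B is taken across R2, so this is a voltage divider.
Series current: I = V1/(R1 + R2) = 24/(1.2 + 20) = 24/21.2 = 1.132 A
V_R2 = I × R2 = V1 × R2/(R1 + R2) = 24 × 20/21.2 = 22.64 V

Final answer: 22.64 V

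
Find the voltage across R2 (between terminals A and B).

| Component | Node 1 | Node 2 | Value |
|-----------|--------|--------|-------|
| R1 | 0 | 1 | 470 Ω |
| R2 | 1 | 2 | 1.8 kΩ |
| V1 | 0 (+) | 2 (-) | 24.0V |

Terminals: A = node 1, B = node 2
R1 and R2 are in series across V1 (node 0 → node 1 → node 2), and the output A–B is taken across R2, so this is a voltage divider.
Series current: I = V1/(R1 + R2) = 24/(470 + 1800) = 24/2270 = 0.01057 A
V_R2 = I × R2 = V1 × R2/(R1 + R2) = 24 × 1800/2270 = 19.03 V

Final answer: 19.03 V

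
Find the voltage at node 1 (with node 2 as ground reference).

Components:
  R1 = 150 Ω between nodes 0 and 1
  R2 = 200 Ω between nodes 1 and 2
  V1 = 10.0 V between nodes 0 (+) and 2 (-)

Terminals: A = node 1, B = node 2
Nodal analysis, taking node 2 as the 0 V reference.
Source V1 fixes V_0 = 10 V.
KCL at each unknown node (sum of currents leaving = 0; resistances in Ω):
  Node 1: (V_1 - 10)/150 + (V_1 - 0)/200 = 0
Collecting terms: 0.01167 × V_1 = 0.06667  =>  V_1 = 5.714 V
The requested potential is V_1 = 5.714 V.

Final answer: V_1 = 5.714 V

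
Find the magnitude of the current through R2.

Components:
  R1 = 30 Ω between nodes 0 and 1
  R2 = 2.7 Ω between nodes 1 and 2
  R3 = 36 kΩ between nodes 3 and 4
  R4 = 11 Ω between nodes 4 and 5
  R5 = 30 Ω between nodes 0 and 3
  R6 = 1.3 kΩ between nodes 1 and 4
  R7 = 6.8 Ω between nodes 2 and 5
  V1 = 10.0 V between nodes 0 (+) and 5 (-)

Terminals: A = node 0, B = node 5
Nodal analysis, taking node 5 as the 0 V reference.
Source V1 fixes V_0 = 10 V.
KCL at each unknown node (sum of currents leaving = 0; resistances in Ω):
  Node 1: (V_1 - 10)/30 + (V_1 - V_2)/2.7 + (V_1 - V_4)/1300 = 0
  Node 2: (V_2 - V_1)/2.7 + (V_2 - 0)/6.8 = 0
  Node 3: (V_3 - V_4)/36000 + (V_3 - 10)/30 = 0
  Node 4: (V_4 - V_3)/36000 + (V_4 - 0)/11 + (V_4 - V_1)/1300 = 0
Collecting terms (coefficients in siemens):
  0.4045·V_1 - 0.3704·V_2 - 0.0007692·V_4 = 0.3333
  0.5174·V_2 - 0.3704·V_1 = 0
  0.03336·V_3 - 0.00002778·V_4 = 0.3333
  0.09171·V_4 - 0.0007692·V_1 - 0.00002778·V_3 = 0
Solving these 4 simultaneous equations (Gaussian elimination) gives:
  V_1 = 2.392 V, V_2 = 1.712 V, V_3 = 9.992 V, V_4 = 0.02309 V
I_R2 = (V_1 - V_2)/R2 = (2.392 - 1.712)/2.7 = 0.2518 A
|I_R2| = 0.2518 A

Final answer: |I_R2| = 0.2518 A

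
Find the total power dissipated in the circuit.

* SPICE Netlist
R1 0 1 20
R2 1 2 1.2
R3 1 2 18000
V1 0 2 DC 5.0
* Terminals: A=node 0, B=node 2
Nodal analysis, taking node 2 as the 0 V reference.
Source V1 fixes V_0 = 5 V.
KCL at each unknown node (sum of currents leaving = 0; resistances in Ω):
  Node 1: (V_1 - 5)/20 + (V_1 - 0)/1.2 + (V_1 - 0)/18000 = 0
Collecting terms: 0.8834 × V_1 = 0.25  =>  V_1 = 0.283 V
Power in each resistor, P = (ΔV)²/R:
  P_R1 = (5 - 0.283)²/20 = 1.113 W
  P_R2 = (0.283 - 0)²/1.2 = 0.06674 W
  P_R3 = (0.283 - 0)²/18000 = 0.000004449 W
P_total = P_R1 + P_R2 + P_R3 = 1.179 W

Final answer: 1.179 W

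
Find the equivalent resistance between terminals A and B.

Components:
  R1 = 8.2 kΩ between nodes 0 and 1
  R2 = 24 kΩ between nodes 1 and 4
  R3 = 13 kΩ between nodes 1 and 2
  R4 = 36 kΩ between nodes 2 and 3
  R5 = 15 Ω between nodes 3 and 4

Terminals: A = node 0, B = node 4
Reduce the network between node 0 (A) and node 4 (B) by series/parallel combination:
  Rs1 = R3 + R4 (series, joined only at node 2) = 13000 + 36000 = 49000 Ω
  Rs2 = R5 + Rs1 (series, joined only at node 3) = 15 + 49000 = 49020 Ω
  Rp1 = R2 ‖ Rs2 (parallel, both between nodes 1 and 4) = 1/(1/24000 + 1/49020) = 16110 Ω
  Rs3 = R1 + Rp1 (series, joined only at node 1) = 8200 + 16110 = 24310 Ω
R_eq = 24.31 kΩ

Final answer: 24.31 kΩ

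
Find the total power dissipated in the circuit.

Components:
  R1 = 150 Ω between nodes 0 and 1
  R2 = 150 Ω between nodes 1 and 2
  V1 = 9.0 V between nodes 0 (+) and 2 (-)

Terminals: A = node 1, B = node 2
Nodal analysis, taking node 2 as the 0 V reference.
Source V1 fixes V_0 = 9 V.
KCL at each unknown node (sum of currents leaving = 0; resistances in Ω):
  Node 1: (V_1 - 9)/150 + (V_1 - 0)/150 = 0
Collecting terms: 0.01333 × V_1 = 0.06  =>  V_1 = 4.5 V
Power in each resistor, P = (ΔV)²/R:
  P_R1 = (9 - 4.5)²/150 = 0.135 W
  P_R2 = (4.5 - 0)²/150 = 0.135 W
P_total = P_R1 + P_R2 = 0.27 W

Final answer: 0.27 W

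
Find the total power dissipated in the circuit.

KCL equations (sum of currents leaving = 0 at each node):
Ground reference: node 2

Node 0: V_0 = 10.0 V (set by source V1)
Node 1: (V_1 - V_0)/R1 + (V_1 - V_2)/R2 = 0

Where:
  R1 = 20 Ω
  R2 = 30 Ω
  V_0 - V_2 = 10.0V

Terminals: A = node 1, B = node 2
Nodal analysis, taking node 2 as the 0 V reference.
Source V1 fixes V_0 = 10 V.
KCL at each unknown node (sum of currents leaving = 0; resistances in Ω):
  Node 1: (V_1 - 10)/20 + (V_1 - 0)/30 = 0
Collecting terms: 0.08333 × V_1 = 0.5  =>  V_1 = 6 V
Power in each resistor, P = (ΔV)²/R:
  P_R1 = (10 - 6)²/20 = 0.8 W
  P_R2 = (6 - 0)²/30 = 1.2 W
P_total = P_R1 + P_R2 = 2 W

Final answer: 2 W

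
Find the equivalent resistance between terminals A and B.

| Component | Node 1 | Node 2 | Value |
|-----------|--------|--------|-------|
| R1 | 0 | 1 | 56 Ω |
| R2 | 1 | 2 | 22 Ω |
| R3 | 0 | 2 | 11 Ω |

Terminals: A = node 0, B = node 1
Reduce the network between node 0 (A) and node 1 (B) by series/parallel combination:
  Rs1 = R3 + R2 (series, joined only at node 2) = 11 + 22 = 33 Ω
  Rp1 = R1 ‖ Rs1 (parallel, both between nodes 0 and 1) = 1/(1/56 + 1/33) = 20.76 Ω
R_eq = 20.76 Ω

Final answer: 20.76 Ω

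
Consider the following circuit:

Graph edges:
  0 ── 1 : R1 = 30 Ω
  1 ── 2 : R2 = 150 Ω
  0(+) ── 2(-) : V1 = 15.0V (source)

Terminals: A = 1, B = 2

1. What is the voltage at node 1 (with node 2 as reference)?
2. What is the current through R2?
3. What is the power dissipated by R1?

Nodal analysis, taking node 2 as the 0 V reference.
Source V1 fixes V_0 = 15 V.
KCL at each unknown node (sum of currents leaving = 0; resistances in Ω):
  Node 1: (V_1 - 15)/30 + (V_1 - 0)/150 = 0
Collecting terms: 0.04 × V_1 = 0.5  =>  V_1 = 12.5 V
Part 1:
  Read off the nodal solution: V_1 = 12.5 V
Part 2:
  I_R2 = (V_1 - V_2)/R2 = (12.5 - 0)/150 = 0.08333 A
  Magnitude: I_R2 = 0.08333 A
Part 3:
  I_R1 = (V_0 - V_1)/R1 = (15 - 12.5)/30 = 0.08333 A
  P_R1 = I_R1² × R1 = (0.08333)² × 30 = 0.2083 W

Final answers:
1. V_1 = 12.5 V
2. I_R2 = 0.08333 A
3. P_R1 = 0.2083 W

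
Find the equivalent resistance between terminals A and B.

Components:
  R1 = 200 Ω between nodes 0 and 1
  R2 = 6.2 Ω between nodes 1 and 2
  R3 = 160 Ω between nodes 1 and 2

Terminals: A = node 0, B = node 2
Reduce the network between node 0 (A) and node 2 (B) by series/parallel combination:
  Rp1 = R2 ‖ R3 (parallel, both between nodes 1 and 2) = 1/(1/6.2 + 1/160) = 5.969 Ω
  Rs1 = R1 + Rp1 (series, joined only at node 1) = 200 + 5.969 = 206 Ω
R_eq = 206 Ω

Final answer: 206 Ω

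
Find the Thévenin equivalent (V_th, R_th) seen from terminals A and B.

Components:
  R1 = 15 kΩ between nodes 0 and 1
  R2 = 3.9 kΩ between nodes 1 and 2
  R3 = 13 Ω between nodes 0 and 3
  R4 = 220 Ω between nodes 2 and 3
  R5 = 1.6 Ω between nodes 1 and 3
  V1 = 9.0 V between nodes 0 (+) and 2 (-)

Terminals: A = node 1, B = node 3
Step 1 — V_th is the open-circuit voltage V_A - V_B (nothing connected across the terminals).
Nodal analysis, taking node 2 as the 0 V reference.
Source V1 fixes V_0 = 9 V.
KCL at each unknown node (sum of currents leaving = 0; resistances in Ω):
  Node 1: (V_1 - 9)/15000 + (V_1 - 0)/3900 + (V_1 - V_3)/1.6 = 0
  Node 3: (V_3 - 9)/13 + (V_3 - 0)/220 + (V_3 - V_1)/1.6 = 0
Collecting terms (coefficients in siemens):
  0.6253·V_1 - 0.625·V_3 = 0.0006
  0.7065·V_3 - 0.625·V_1 = 0.6923
Determinant D = (0.6253)(0.7065) - (-0.625)(-0.625) = 0.05115
V_1 = [(0.0006)(0.7065) - (-0.625)(0.6923)]/D = 8.468 V
V_3 = [(0.6253)(0.6923) - (0.0006)(-0.625)]/D = 8.472 V
V_th = V_1 - V_3 = 8.468 - 8.472 = -0.003417 V
Step 2 — R_th: zero the source — replace V1 by a short circuit (node 2 merges into node 0) — and find the resistance seen between A (node 1) and B (node 3).
Reduce the network between node 1 (A) and node 3 (B) by series/parallel combination:
  Rp1 = R1 ‖ R2 (parallel, both between nodes 0 and 1) = 1/(1/15000 + 1/3900) = 3095 Ω
  Rp2 = R3 ‖ R4 (parallel, both between nodes 0 and 3) = 1/(1/13 + 1/220) = 12.27 Ω
  Rs1 = Rp1 + Rp2 (series, joined only at node 0) = 3095 + 12.27 = 3108 Ω
  Rp3 = R5 ‖ Rs1 (parallel, both between nodes 1 and 3) = 1/(1/1.6 + 1/3108) = 1.599 Ω
R_th = 1.599 Ω

Final answer: V_th = -0.003417 V, R_th = 1.599 Ω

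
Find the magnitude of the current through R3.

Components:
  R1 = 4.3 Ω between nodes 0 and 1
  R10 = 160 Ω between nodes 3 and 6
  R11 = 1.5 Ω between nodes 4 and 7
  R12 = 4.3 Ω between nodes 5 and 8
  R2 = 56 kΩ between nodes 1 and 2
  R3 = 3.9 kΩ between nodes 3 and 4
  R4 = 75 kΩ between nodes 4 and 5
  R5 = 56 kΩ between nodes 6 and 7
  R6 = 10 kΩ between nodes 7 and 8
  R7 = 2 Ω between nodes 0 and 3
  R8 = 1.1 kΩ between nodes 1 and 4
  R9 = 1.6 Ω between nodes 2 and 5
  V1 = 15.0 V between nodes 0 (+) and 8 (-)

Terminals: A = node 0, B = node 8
Nodal analysis, taking node 8 as the 0 V reference.
Source V1 fixes V_0 = 15 V.
KCL at each unknown node (sum of currents leaving = 0; resistances in Ω):
  Node 1: (V_1 - 15)/4.3 + (V_1 - V_2)/56000 + (V_1 - V_4)/1100 = 0
  Node 2: (V_2 - V_1)/56000 + (V_2 - V_5)/1.6 = 0
  Node 3: (V_3 - V_4)/3900 + (V_3 - 15)/2 + (V_3 - V_6)/160 = 0
  Node 4: (V_4 - V_3)/3900 + (V_4 - V_5)/75000 + (V_4 - V_1)/1100 + (V_4 - V_7)/1.5 = 0
  Node 5: (V_5 - V_4)/75000 + (V_5 - V_2)/1.6 + (V_5 - 0)/4.3 = 0
  Node 6: (V_6 - V_7)/56000 + (V_6 - V_3)/160 = 0
  Node 7: (V_7 - V_6)/56000 + (V_7 - 0)/10000 + (V_7 - V_4)/1.5 = 0
Collecting terms (coefficients in siemens):
  0.2335·V_1 - 0.00001786·V_2 - 0.0009091·V_4 = 3.488
  0.625·V_2 - 0.00001786·V_1 - 0.625·V_5 = 0
  0.5065·V_3 - 0.0002564·V_4 - 0.00625·V_6 = 7.5
  0.6678·V_4 - 0.0009091·V_1 - 0.0002564·V_3 - 0.00001333·V_5 - 0.6667·V_7 = 0
  0.8576·V_5 - 0.625·V_2 - 0.00001333·V_4 = 0
  0.006268·V_6 - 0.00625·V_3 - 0.00001786·V_7 = 0
  0.6668·V_7 - 0.6667·V_4 - 0.00001786·V_6 = 0
Solving these 7 simultaneous equations (Gaussian elimination) gives:
  V_1 = 14.99 V, V_2 = 0.002364 V, V_3 = 15 V, V_4 = 13.68 V
  V_5 = 0.001936 V, V_6 = 15 V, V_7 = 13.68 V
I_R3 = (V_3 - V_4)/R3 = (15 - 13.68)/3900 = 0.0003371 A
|I_R3| = 0.0003371 A

Final answer: |I_R3| = 0.0003371 A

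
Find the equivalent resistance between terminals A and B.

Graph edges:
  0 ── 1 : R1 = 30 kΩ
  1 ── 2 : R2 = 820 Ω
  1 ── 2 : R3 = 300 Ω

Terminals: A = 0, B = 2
Reduce the network between node 0 (A) and node 2 (B) by series/parallel combination:
  Rp1 = R2 ‖ R3 (parallel, both between nodes 1 and 2) = 1/(1/820 + 1/300) = 219.6 Ω
  Rs1 = R1 + Rp1 (series, joined only at node 1) = 30000 + 219.6 = 30220 Ω
R_eq = 30.22 kΩ

Final answer: 30.22 kΩ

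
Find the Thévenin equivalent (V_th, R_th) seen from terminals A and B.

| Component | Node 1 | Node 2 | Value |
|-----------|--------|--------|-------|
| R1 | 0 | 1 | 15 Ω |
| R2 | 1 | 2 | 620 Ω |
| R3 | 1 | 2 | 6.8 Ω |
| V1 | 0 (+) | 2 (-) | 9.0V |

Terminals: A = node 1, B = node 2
Step 1 — V_th is the open-circuit voltage V_A - V_B (nothing connected across the terminals).
Nodal analysis, taking node 2 as the 0 V reference.
Source V1 fixes V_0 = 9 V.
KCL at each unknown node (sum of currents leaving = 0; resistances in Ω):
  Node 1: (V_1 - 9)/15 + (V_1 - 0)/620 + (V_1 - 0)/6.8 = 0
Collecting terms: 0.2153 × V_1 = 0.6  =>  V_1 = 2.786 V
V_th = V_1 - V_2 = 2.786 - 0 = 2.786 V
Step 2 — R_th: zero the source — replace V1 by a short circuit (node 2 merges into node 0) — and find the resistance seen between A (node 1) and B (node 0).
Reduce the network between node 1 (A) and node 0 (B) by series/parallel combination:
  Rp1 = R1 ‖ R2 ‖ R3 (parallel, all between nodes 0 and 1) = 1/(1/15 + 1/620 + 1/6.8) = 4.644 Ω
R_th = 4.644 Ω

Final answer: V_th = 2.786 V, R_th = 4.644 Ω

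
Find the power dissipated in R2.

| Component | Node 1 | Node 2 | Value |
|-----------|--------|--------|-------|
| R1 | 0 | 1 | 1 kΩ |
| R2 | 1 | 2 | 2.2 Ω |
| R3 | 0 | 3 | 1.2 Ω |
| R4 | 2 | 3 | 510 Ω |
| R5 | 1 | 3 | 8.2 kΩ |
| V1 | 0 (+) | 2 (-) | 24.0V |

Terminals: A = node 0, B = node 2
Nodal analysis, taking node 2 as the 0 V reference.
Source V1 fixes V_0 = 24 V.
KCL at each unknown node (sum of currents leaving = 0; resistances in Ω):
  Node 1: (V_1 - 24)/1000 + (V_1 - 0)/2.2 + (V_1 - V_3)/8200 = 0
  Node 3: (V_3 - 24)/1.2 + (V_3 - 0)/510 + (V_3 - V_1)/8200 = 0
Collecting terms (coefficients in siemens):
  0.4557·V_1 - 0.000122·V_3 = 0.024
  0.8354·V_3 - 0.000122·V_1 = 20
Determinant D = (0.4557)(0.8354) - (-0.000122)(-0.000122) = 0.3807
V_1 = [(0.024)(0.8354) - (-0.000122)(20)]/D = 0.05908 V
V_3 = [(0.4557)(20) - (0.024)(-0.000122)]/D = 23.94 V
I_R2 = (V_1 - V_2)/R2 = (0.05908 - 0)/2.2 = 0.02685 A
P_R2 = I_R2² × R2 = (0.02685)² × 2.2 = 0.001586 W

Final answer: 0.001586 W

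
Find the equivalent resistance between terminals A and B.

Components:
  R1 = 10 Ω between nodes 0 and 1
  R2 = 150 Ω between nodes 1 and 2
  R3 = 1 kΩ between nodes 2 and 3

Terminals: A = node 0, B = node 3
Reduce the network between node 0 (A) and node 3 (B) by series/parallel combination:
  Rs1 = R1 + R2 (series, joined only at node 1) = 10 + 150 = 160 Ω
  Rs2 = R3 + Rs1 (series, joined only at node 2) = 1000 + 160 = 1160 Ω
R_eq = 1.16 kΩ

Final answer: 1.16 kΩ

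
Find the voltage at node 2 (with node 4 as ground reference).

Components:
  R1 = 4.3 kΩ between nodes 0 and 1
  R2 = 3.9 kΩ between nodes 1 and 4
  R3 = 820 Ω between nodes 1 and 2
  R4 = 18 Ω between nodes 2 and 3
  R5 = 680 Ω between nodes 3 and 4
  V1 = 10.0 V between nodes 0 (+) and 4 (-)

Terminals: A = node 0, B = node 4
Nodal analysis, taking node 4 as the 0 V reference.
Source V1 fixes V_0 = 10 V.
KCL at each unknown node (sum of currents leaving = 0; resistances in Ω):
  Node 1: (V_1 - 10)/4300 + (V_1 - 0)/3900 + (V_1 - V_2)/820 = 0
  Node 2: (V_2 - V_1)/820 + (V_2 - V_3)/18 = 0
  Node 3: (V_3 - V_2)/18 + (V_3 - 0)/680 = 0
Collecting terms (coefficients in siemens):
  0.001708·V_1 - 0.00122·V_2 = 0.002326
  0.05678·V_2 - 0.00122·V_1 - 0.05556·V_3 = 0
  0.05703·V_3 - 0.05556·V_2 = 0
Solving these 3 simultaneous equations (Gaussian elimination) gives:
  V_1 = 2.026 V, V_2 = 0.9317 V, V_3 = 0.9077 V
The requested potential is V_2 = 0.9317 V.

Final answer: V_2 = 0.9317 V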